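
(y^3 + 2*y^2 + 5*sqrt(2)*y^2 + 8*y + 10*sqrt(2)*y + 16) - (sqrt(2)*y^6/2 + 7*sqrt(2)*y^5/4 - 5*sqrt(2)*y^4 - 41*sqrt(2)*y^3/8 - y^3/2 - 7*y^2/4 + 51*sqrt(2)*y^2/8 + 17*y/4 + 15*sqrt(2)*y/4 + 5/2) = -sqrt(2)*y^6/2 - 7*sqrt(2)*y^5/4 + 5*sqrt(2)*y^4 + 3*y^3/2 + 41*sqrt(2)*y^3/8 - 11*sqrt(2)*y^2/8 + 15*y^2/4 + 15*y/4 + 25*sqrt(2)*y/4 + 27/2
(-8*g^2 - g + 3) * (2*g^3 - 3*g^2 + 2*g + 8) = -16*g^5 + 22*g^4 - 7*g^3 - 75*g^2 - 2*g + 24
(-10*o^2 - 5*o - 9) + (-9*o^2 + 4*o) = -19*o^2 - o - 9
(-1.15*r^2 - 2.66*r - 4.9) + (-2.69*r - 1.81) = -1.15*r^2 - 5.35*r - 6.71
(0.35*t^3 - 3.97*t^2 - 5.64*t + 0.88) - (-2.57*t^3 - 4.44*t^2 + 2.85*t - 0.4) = 2.92*t^3 + 0.47*t^2 - 8.49*t + 1.28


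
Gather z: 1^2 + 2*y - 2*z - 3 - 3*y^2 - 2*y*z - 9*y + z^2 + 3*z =-3*y^2 - 7*y + z^2 + z*(1 - 2*y) - 2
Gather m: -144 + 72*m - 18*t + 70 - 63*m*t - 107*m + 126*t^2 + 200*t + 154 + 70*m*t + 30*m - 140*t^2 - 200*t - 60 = m*(7*t - 5) - 14*t^2 - 18*t + 20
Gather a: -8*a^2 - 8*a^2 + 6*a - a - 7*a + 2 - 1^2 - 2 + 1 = -16*a^2 - 2*a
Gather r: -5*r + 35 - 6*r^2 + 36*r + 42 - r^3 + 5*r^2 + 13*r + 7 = -r^3 - r^2 + 44*r + 84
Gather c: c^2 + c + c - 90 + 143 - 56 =c^2 + 2*c - 3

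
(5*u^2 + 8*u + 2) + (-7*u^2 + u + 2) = -2*u^2 + 9*u + 4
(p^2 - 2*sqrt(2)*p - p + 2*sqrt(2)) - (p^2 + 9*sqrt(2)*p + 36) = -11*sqrt(2)*p - p - 36 + 2*sqrt(2)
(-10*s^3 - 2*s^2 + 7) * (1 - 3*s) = 30*s^4 - 4*s^3 - 2*s^2 - 21*s + 7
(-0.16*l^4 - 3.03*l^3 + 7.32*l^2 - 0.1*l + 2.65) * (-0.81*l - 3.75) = 0.1296*l^5 + 3.0543*l^4 + 5.4333*l^3 - 27.369*l^2 - 1.7715*l - 9.9375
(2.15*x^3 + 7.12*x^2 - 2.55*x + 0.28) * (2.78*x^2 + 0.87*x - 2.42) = 5.977*x^5 + 21.6641*x^4 - 6.0976*x^3 - 18.6705*x^2 + 6.4146*x - 0.6776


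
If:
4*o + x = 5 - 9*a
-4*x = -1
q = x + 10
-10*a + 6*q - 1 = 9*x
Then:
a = 233/40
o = -1907/160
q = 41/4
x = 1/4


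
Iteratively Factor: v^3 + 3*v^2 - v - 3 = (v + 1)*(v^2 + 2*v - 3) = (v + 1)*(v + 3)*(v - 1)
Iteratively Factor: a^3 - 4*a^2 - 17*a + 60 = (a + 4)*(a^2 - 8*a + 15) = (a - 3)*(a + 4)*(a - 5)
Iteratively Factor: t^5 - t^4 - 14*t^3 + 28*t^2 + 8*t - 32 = (t + 4)*(t^4 - 5*t^3 + 6*t^2 + 4*t - 8) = (t - 2)*(t + 4)*(t^3 - 3*t^2 + 4) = (t - 2)^2*(t + 4)*(t^2 - t - 2) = (t - 2)^2*(t + 1)*(t + 4)*(t - 2)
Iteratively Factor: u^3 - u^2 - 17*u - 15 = (u - 5)*(u^2 + 4*u + 3) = (u - 5)*(u + 1)*(u + 3)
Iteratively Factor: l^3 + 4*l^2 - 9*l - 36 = (l - 3)*(l^2 + 7*l + 12) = (l - 3)*(l + 3)*(l + 4)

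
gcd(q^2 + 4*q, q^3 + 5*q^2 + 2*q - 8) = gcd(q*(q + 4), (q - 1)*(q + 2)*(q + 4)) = q + 4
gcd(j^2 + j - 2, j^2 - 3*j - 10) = j + 2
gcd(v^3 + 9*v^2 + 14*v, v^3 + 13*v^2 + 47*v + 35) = v + 7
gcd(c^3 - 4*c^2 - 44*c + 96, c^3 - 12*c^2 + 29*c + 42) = 1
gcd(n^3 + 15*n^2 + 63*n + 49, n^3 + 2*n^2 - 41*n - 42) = n^2 + 8*n + 7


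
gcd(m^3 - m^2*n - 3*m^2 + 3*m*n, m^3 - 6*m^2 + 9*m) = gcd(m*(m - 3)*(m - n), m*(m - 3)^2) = m^2 - 3*m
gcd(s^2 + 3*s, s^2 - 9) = s + 3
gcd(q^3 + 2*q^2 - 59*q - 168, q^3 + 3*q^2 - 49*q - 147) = q^2 + 10*q + 21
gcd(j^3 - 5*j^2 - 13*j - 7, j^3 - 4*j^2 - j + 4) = j + 1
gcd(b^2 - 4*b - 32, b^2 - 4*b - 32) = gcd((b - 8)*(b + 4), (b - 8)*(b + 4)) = b^2 - 4*b - 32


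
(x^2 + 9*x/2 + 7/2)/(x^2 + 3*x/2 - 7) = (x + 1)/(x - 2)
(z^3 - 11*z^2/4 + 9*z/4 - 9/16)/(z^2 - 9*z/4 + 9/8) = z - 1/2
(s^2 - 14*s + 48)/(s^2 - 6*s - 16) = (s - 6)/(s + 2)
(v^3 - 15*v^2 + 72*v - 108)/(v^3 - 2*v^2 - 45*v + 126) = (v - 6)/(v + 7)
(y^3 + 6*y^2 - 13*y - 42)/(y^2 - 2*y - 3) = (y^2 + 9*y + 14)/(y + 1)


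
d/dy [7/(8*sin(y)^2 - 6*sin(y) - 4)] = 7*(3 - 8*sin(y))*cos(y)/(2*(3*sin(y) + 2*cos(2*y))^2)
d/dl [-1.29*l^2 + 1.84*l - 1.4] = 1.84 - 2.58*l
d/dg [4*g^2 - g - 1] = 8*g - 1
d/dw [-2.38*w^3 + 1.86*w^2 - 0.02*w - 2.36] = -7.14*w^2 + 3.72*w - 0.02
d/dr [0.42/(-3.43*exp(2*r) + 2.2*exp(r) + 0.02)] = (2.8812*exp(r) - 0.924)*exp(r)/(-3.43*exp(2*r) + 2.2*exp(r) + 0.02)^2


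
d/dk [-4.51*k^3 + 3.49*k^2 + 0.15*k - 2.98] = -13.53*k^2 + 6.98*k + 0.15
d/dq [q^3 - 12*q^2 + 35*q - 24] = 3*q^2 - 24*q + 35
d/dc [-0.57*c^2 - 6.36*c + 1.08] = -1.14*c - 6.36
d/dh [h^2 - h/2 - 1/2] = 2*h - 1/2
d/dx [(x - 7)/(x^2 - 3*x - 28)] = -1/(x^2 + 8*x + 16)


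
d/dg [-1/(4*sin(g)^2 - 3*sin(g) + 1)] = (8*sin(g) - 3)*cos(g)/(4*sin(g)^2 - 3*sin(g) + 1)^2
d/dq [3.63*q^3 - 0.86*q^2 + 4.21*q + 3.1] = 10.89*q^2 - 1.72*q + 4.21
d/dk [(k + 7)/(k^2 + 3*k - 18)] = (k^2 + 3*k - (k + 7)*(2*k + 3) - 18)/(k^2 + 3*k - 18)^2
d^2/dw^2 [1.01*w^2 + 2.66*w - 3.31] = 2.02000000000000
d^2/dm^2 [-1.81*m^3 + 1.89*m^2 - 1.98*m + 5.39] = 3.78 - 10.86*m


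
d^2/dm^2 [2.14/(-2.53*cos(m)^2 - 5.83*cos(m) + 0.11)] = (54.791704*(1 - cos(m)^2)^2 + 94.694358*cos(m)^3 + 102.514346*cos(m)^2 - 188.016334*cos(m) - 201.45532)/(2.53*cos(m)^2 + 5.83*cos(m) - 0.11)^3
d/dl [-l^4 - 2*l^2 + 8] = 4*l*(-l^2 - 1)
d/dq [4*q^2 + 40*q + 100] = 8*q + 40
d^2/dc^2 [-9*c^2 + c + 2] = -18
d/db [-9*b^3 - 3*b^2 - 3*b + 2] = -27*b^2 - 6*b - 3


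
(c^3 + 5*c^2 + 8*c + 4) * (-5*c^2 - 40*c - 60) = -5*c^5 - 65*c^4 - 300*c^3 - 640*c^2 - 640*c - 240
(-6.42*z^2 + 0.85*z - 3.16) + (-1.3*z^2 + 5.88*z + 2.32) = -7.72*z^2 + 6.73*z - 0.84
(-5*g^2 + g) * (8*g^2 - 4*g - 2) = -40*g^4 + 28*g^3 + 6*g^2 - 2*g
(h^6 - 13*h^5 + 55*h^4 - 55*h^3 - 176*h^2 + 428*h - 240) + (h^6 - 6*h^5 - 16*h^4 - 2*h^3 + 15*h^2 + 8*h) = 2*h^6 - 19*h^5 + 39*h^4 - 57*h^3 - 161*h^2 + 436*h - 240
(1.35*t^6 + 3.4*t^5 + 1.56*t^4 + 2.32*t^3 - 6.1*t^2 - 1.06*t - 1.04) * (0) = 0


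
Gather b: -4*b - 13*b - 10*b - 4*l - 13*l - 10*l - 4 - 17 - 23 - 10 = -27*b - 27*l - 54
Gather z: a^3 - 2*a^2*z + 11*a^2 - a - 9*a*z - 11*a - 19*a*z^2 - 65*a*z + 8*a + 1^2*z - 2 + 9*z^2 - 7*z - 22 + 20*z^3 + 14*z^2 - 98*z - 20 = a^3 + 11*a^2 - 4*a + 20*z^3 + z^2*(23 - 19*a) + z*(-2*a^2 - 74*a - 104) - 44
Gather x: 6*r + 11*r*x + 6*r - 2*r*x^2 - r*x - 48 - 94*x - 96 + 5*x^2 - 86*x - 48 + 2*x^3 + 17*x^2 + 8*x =12*r + 2*x^3 + x^2*(22 - 2*r) + x*(10*r - 172) - 192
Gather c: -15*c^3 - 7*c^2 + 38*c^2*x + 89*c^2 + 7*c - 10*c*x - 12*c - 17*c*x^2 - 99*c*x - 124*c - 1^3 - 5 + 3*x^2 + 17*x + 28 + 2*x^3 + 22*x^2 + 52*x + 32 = -15*c^3 + c^2*(38*x + 82) + c*(-17*x^2 - 109*x - 129) + 2*x^3 + 25*x^2 + 69*x + 54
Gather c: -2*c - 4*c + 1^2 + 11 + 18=30 - 6*c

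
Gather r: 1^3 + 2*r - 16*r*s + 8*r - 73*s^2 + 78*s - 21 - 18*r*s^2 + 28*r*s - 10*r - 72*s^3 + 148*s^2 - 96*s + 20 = r*(-18*s^2 + 12*s) - 72*s^3 + 75*s^2 - 18*s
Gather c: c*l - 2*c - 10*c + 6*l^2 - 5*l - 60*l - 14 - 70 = c*(l - 12) + 6*l^2 - 65*l - 84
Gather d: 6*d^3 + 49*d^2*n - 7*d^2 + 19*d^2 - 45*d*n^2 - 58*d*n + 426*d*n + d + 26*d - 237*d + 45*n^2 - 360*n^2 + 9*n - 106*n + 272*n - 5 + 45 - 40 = 6*d^3 + d^2*(49*n + 12) + d*(-45*n^2 + 368*n - 210) - 315*n^2 + 175*n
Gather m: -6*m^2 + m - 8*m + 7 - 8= -6*m^2 - 7*m - 1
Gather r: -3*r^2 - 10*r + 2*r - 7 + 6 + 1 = -3*r^2 - 8*r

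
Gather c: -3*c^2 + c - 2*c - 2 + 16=-3*c^2 - c + 14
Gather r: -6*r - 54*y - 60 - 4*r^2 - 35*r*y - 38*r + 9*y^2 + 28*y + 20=-4*r^2 + r*(-35*y - 44) + 9*y^2 - 26*y - 40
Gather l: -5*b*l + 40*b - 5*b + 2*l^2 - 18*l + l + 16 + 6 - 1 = 35*b + 2*l^2 + l*(-5*b - 17) + 21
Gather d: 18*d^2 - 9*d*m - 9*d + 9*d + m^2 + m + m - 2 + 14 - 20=18*d^2 - 9*d*m + m^2 + 2*m - 8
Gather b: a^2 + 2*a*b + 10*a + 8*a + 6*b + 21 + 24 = a^2 + 18*a + b*(2*a + 6) + 45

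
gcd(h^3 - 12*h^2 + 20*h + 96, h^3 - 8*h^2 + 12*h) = h - 6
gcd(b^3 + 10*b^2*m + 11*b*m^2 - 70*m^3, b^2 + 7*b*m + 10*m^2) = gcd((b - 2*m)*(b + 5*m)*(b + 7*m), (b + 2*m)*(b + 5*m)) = b + 5*m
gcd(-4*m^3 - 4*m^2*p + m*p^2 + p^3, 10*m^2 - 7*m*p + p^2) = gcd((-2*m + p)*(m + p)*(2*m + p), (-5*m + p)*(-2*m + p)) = -2*m + p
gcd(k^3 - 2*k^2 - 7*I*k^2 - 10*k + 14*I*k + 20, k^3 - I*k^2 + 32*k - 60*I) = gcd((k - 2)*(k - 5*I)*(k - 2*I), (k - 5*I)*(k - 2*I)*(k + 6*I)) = k^2 - 7*I*k - 10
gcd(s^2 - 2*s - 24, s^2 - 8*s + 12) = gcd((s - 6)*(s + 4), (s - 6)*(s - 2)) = s - 6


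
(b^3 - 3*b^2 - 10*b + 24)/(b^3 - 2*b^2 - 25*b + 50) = (b^2 - b - 12)/(b^2 - 25)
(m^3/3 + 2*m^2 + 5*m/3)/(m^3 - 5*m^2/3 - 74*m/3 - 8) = m*(m^2 + 6*m + 5)/(3*m^3 - 5*m^2 - 74*m - 24)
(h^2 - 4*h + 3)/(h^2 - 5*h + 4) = (h - 3)/(h - 4)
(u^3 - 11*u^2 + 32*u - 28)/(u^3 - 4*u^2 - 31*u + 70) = (u - 2)/(u + 5)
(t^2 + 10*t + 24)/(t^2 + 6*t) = (t + 4)/t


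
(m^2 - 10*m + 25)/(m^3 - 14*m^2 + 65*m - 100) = 1/(m - 4)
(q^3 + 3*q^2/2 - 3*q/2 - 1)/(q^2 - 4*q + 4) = (2*q^3 + 3*q^2 - 3*q - 2)/(2*(q^2 - 4*q + 4))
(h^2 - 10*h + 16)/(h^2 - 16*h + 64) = (h - 2)/(h - 8)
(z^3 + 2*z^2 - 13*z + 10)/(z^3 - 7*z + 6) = (z + 5)/(z + 3)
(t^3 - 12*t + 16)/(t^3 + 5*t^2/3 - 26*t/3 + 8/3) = 3*(t - 2)/(3*t - 1)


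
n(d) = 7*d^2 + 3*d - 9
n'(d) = 14*d + 3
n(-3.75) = 78.19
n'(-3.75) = -49.50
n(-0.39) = -9.11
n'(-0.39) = -2.46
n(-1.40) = 0.52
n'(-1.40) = -16.60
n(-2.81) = 37.84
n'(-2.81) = -36.34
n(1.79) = 18.80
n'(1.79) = 28.06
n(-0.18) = -9.31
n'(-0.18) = 0.48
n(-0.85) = -6.49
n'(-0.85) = -8.90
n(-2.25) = 19.69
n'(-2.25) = -28.50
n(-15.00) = 1521.00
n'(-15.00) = -207.00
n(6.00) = 261.00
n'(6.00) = 87.00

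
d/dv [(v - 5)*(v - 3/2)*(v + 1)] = 3*v^2 - 11*v + 1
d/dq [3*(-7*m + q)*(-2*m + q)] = -27*m + 6*q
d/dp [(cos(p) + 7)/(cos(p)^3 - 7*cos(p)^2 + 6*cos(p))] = 2*(cos(p)^3 + 7*cos(p)^2 - 49*cos(p) + 21)*sin(p)/((cos(p) - 6)^2*(cos(p) - 1)^2*cos(p)^2)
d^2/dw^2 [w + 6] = 0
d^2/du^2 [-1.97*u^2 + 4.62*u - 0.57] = -3.94000000000000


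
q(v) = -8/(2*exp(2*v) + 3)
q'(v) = 32*exp(2*v)/(2*exp(2*v) + 3)^2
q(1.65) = -0.14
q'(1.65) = 0.26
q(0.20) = -1.34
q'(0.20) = 1.33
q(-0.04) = -1.65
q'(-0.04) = 1.26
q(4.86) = -0.00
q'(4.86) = 0.00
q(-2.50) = -2.65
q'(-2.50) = 0.02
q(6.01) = -0.00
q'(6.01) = 0.00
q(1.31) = -0.26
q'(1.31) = 0.47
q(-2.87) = -2.66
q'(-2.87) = 0.01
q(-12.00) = -2.67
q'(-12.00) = 0.00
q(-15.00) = -2.67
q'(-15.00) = 0.00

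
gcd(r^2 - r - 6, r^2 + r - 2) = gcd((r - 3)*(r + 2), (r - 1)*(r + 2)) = r + 2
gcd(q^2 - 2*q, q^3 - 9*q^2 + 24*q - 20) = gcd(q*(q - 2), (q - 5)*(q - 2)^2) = q - 2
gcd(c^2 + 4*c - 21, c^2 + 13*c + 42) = c + 7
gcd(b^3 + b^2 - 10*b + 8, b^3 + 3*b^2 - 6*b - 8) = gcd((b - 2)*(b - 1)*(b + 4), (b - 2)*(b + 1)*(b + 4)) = b^2 + 2*b - 8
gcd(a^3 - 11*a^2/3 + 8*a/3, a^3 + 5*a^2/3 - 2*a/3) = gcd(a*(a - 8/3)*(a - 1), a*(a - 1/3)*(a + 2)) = a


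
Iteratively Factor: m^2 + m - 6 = (m + 3)*(m - 2)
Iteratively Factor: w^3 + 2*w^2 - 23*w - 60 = (w + 4)*(w^2 - 2*w - 15) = (w + 3)*(w + 4)*(w - 5)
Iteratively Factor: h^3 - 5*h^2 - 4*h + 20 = (h - 5)*(h^2 - 4) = (h - 5)*(h + 2)*(h - 2)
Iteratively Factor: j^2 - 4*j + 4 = (j - 2)*(j - 2)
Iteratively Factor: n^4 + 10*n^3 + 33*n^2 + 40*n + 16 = (n + 4)*(n^3 + 6*n^2 + 9*n + 4) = (n + 4)^2*(n^2 + 2*n + 1) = (n + 1)*(n + 4)^2*(n + 1)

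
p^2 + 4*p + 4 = (p + 2)^2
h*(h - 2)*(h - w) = h^3 - h^2*w - 2*h^2 + 2*h*w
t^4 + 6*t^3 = t^3*(t + 6)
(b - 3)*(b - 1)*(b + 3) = b^3 - b^2 - 9*b + 9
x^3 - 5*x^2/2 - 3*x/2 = x*(x - 3)*(x + 1/2)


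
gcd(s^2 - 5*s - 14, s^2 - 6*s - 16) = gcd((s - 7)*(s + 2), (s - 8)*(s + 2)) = s + 2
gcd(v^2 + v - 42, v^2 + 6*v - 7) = v + 7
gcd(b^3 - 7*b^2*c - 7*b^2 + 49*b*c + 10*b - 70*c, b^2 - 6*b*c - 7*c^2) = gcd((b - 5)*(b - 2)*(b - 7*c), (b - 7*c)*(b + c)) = b - 7*c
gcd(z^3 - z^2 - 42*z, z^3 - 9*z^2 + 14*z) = z^2 - 7*z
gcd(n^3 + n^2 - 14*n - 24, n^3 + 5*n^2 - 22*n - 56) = n^2 - 2*n - 8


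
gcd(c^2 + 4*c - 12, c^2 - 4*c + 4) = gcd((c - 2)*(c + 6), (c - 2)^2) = c - 2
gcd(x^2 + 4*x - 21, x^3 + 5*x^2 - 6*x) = 1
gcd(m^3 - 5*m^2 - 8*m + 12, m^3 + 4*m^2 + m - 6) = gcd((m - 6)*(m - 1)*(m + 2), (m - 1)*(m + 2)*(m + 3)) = m^2 + m - 2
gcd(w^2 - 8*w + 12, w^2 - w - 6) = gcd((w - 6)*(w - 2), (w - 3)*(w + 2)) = 1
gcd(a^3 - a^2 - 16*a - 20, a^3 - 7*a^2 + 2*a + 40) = a^2 - 3*a - 10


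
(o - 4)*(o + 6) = o^2 + 2*o - 24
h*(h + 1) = h^2 + h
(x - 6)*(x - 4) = x^2 - 10*x + 24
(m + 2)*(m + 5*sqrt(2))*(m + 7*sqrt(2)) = m^3 + 2*m^2 + 12*sqrt(2)*m^2 + 24*sqrt(2)*m + 70*m + 140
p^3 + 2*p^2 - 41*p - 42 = (p - 6)*(p + 1)*(p + 7)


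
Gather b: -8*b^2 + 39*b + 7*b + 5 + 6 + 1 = -8*b^2 + 46*b + 12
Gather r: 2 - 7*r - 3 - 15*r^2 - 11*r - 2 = -15*r^2 - 18*r - 3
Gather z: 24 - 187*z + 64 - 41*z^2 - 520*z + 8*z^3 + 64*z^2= 8*z^3 + 23*z^2 - 707*z + 88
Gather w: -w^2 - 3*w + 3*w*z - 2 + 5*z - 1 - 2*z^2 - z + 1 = -w^2 + w*(3*z - 3) - 2*z^2 + 4*z - 2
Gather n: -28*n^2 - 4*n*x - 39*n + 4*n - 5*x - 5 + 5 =-28*n^2 + n*(-4*x - 35) - 5*x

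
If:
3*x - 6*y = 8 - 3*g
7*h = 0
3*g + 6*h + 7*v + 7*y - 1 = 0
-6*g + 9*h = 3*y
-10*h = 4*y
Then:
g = 0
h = 0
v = 1/7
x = 8/3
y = 0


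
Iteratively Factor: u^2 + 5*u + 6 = (u + 3)*(u + 2)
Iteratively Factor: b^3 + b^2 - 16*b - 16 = (b + 1)*(b^2 - 16) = (b + 1)*(b + 4)*(b - 4)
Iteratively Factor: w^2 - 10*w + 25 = (w - 5)*(w - 5)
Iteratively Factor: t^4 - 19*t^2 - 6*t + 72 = (t + 3)*(t^3 - 3*t^2 - 10*t + 24) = (t - 4)*(t + 3)*(t^2 + t - 6) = (t - 4)*(t - 2)*(t + 3)*(t + 3)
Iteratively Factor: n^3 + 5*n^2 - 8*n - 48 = (n - 3)*(n^2 + 8*n + 16) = (n - 3)*(n + 4)*(n + 4)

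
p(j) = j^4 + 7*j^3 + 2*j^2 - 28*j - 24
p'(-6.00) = -160.00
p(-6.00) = 0.00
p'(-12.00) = -3964.00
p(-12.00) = 9240.00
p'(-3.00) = 41.00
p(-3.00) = -30.00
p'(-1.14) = -11.19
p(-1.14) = 1.84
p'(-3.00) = 41.00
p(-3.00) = -30.00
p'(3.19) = 328.31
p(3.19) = 237.82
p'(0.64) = -15.79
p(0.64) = -39.10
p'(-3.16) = 42.84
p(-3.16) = -36.72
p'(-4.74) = -1.13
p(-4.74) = -87.03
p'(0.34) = -24.06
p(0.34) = -33.00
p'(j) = 4*j^3 + 21*j^2 + 4*j - 28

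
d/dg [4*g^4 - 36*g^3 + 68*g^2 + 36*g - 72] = 16*g^3 - 108*g^2 + 136*g + 36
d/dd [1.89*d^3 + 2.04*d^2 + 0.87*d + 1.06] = 5.67*d^2 + 4.08*d + 0.87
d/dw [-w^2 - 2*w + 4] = -2*w - 2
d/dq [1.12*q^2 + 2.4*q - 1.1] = 2.24*q + 2.4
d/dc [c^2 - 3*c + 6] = 2*c - 3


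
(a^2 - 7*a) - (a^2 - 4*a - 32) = 32 - 3*a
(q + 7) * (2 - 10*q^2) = -10*q^3 - 70*q^2 + 2*q + 14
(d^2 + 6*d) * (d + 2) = d^3 + 8*d^2 + 12*d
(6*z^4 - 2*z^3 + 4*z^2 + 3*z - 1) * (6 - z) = -6*z^5 + 38*z^4 - 16*z^3 + 21*z^2 + 19*z - 6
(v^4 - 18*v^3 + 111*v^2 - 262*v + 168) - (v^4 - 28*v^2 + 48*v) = -18*v^3 + 139*v^2 - 310*v + 168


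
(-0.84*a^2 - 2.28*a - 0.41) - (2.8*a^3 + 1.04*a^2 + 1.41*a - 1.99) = -2.8*a^3 - 1.88*a^2 - 3.69*a + 1.58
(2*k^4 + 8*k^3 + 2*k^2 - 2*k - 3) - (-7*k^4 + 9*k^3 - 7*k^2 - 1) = 9*k^4 - k^3 + 9*k^2 - 2*k - 2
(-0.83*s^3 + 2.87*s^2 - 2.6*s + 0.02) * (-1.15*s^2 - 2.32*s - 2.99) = 0.9545*s^5 - 1.3749*s^4 - 1.1867*s^3 - 2.5723*s^2 + 7.7276*s - 0.0598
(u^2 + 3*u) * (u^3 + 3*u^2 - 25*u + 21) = u^5 + 6*u^4 - 16*u^3 - 54*u^2 + 63*u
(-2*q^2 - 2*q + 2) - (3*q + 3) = -2*q^2 - 5*q - 1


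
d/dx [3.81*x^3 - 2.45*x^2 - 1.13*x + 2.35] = 11.43*x^2 - 4.9*x - 1.13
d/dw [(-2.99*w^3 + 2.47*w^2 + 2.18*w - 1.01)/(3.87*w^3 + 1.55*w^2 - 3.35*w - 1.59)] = (-14.1934*w^4 + 3.1598*w^3 + 14.3349*w^2 - 4.7236*w - 6.8497)/(14.9769*w^6 + 11.997*w^5 - 23.5265*w^4 - 22.6916*w^3 + 6.2935*w^2 + 10.653*w + 2.5281)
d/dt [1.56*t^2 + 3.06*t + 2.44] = 3.12*t + 3.06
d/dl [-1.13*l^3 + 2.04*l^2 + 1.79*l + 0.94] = -3.39*l^2 + 4.08*l + 1.79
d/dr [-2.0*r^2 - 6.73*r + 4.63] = -4.0*r - 6.73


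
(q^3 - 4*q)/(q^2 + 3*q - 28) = q*(q^2 - 4)/(q^2 + 3*q - 28)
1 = 1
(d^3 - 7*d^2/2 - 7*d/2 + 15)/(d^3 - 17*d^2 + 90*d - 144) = (d^2 - d/2 - 5)/(d^2 - 14*d + 48)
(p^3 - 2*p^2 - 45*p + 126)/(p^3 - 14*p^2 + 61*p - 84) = (p^2 + p - 42)/(p^2 - 11*p + 28)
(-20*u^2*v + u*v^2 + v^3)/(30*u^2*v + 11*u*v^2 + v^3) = (-4*u + v)/(6*u + v)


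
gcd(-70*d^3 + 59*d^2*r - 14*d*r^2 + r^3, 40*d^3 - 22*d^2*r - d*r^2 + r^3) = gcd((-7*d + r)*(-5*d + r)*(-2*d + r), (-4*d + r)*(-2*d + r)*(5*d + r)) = -2*d + r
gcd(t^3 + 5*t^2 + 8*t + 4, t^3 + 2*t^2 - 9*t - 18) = t + 2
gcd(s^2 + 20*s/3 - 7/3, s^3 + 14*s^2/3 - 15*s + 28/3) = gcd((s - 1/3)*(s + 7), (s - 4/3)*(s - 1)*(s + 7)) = s + 7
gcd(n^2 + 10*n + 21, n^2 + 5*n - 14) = n + 7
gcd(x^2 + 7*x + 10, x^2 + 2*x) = x + 2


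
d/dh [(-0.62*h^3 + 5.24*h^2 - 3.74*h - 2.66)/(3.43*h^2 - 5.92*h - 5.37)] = (-2.1266*h^4 + 7.34079999999999*h^3 - 8.20440000000001*h^2 - 38.03*h + 4.3366)/(11.7649*h^4 - 40.6112*h^3 - 1.7918*h^2 + 63.5808*h + 28.8369)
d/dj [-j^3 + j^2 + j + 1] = -3*j^2 + 2*j + 1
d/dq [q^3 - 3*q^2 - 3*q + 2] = 3*q^2 - 6*q - 3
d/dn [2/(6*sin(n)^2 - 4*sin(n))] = 2*(-3/tan(n) + cos(n)/sin(n)^2)/(3*sin(n) - 2)^2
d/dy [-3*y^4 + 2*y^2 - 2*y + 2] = -12*y^3 + 4*y - 2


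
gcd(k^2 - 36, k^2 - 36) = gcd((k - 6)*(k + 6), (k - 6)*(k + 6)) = k^2 - 36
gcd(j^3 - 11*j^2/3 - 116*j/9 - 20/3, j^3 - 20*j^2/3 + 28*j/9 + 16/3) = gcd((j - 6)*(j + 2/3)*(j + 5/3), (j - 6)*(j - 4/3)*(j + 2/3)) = j^2 - 16*j/3 - 4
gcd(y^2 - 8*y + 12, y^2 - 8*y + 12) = y^2 - 8*y + 12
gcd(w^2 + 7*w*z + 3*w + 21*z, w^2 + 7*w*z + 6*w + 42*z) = w + 7*z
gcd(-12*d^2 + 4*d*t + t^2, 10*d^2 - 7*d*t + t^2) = -2*d + t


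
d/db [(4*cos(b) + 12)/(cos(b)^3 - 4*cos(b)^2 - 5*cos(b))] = 2*(-45*cos(b) + 5*cos(2*b) + cos(3*b) - 25)*sin(b)/((cos(b) - 5)^2*(cos(b) + 1)^2*cos(b)^2)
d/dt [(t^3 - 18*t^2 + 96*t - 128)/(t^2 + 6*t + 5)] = (t^4 + 12*t^3 - 189*t^2 + 76*t + 1248)/(t^4 + 12*t^3 + 46*t^2 + 60*t + 25)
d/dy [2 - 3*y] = -3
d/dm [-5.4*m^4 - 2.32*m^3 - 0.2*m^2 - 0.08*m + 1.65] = -21.6*m^3 - 6.96*m^2 - 0.4*m - 0.08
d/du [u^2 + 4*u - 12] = 2*u + 4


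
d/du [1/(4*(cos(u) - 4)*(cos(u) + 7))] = (2*cos(u) + 3)*sin(u)/(4*(cos(u) - 4)^2*(cos(u) + 7)^2)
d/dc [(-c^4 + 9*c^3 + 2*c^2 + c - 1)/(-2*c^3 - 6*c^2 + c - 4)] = (2*c^6 + 12*c^5 - 53*c^4 + 38*c^3 - 106*c^2 - 28*c - 3)/(4*c^6 + 24*c^5 + 32*c^4 + 4*c^3 + 49*c^2 - 8*c + 16)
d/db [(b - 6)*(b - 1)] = 2*b - 7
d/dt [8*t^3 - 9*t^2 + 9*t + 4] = 24*t^2 - 18*t + 9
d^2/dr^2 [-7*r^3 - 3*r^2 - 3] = -42*r - 6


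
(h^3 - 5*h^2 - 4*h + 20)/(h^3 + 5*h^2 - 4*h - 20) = (h - 5)/(h + 5)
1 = 1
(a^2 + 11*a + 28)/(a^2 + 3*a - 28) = (a + 4)/(a - 4)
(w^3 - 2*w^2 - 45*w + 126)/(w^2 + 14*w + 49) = (w^2 - 9*w + 18)/(w + 7)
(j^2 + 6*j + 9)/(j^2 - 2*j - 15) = (j + 3)/(j - 5)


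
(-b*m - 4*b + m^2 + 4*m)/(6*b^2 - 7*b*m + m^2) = (-m - 4)/(6*b - m)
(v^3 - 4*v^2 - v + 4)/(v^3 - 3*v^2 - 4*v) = (v - 1)/v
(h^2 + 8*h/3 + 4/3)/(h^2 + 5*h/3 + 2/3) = (h + 2)/(h + 1)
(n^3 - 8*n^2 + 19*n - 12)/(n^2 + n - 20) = (n^2 - 4*n + 3)/(n + 5)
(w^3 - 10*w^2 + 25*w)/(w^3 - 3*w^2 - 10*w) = (w - 5)/(w + 2)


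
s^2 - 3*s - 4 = (s - 4)*(s + 1)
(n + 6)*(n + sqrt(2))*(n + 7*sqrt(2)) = n^3 + 6*n^2 + 8*sqrt(2)*n^2 + 14*n + 48*sqrt(2)*n + 84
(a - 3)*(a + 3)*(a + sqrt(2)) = a^3 + sqrt(2)*a^2 - 9*a - 9*sqrt(2)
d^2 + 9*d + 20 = (d + 4)*(d + 5)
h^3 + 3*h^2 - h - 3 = (h - 1)*(h + 1)*(h + 3)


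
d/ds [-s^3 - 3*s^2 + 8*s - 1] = -3*s^2 - 6*s + 8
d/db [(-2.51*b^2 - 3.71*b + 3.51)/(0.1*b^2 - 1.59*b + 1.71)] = (4.3619*b^2 - 9.2862*b - 0.7632)/(0.01*b^4 - 0.318*b^3 + 2.8701*b^2 - 5.4378*b + 2.9241)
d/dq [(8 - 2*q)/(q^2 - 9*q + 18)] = 2*(q^2 - 8*q + 18)/(q^4 - 18*q^3 + 117*q^2 - 324*q + 324)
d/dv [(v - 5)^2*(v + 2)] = (v - 5)*(3*v - 1)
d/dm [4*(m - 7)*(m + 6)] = 8*m - 4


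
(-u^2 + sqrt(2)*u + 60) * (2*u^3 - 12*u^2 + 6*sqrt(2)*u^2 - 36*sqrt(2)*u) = -2*u^5 - 4*sqrt(2)*u^4 + 12*u^4 + 24*sqrt(2)*u^3 + 132*u^3 - 792*u^2 + 360*sqrt(2)*u^2 - 2160*sqrt(2)*u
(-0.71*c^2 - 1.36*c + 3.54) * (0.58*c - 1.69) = -0.4118*c^3 + 0.4111*c^2 + 4.3516*c - 5.9826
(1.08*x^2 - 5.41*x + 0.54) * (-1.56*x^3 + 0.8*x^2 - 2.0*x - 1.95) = -1.6848*x^5 + 9.3036*x^4 - 7.3304*x^3 + 9.146*x^2 + 9.4695*x - 1.053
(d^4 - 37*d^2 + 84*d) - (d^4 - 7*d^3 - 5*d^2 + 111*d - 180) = 7*d^3 - 32*d^2 - 27*d + 180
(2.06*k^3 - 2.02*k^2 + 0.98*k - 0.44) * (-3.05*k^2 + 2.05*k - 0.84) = -6.283*k^5 + 10.384*k^4 - 8.8604*k^3 + 5.0478*k^2 - 1.7252*k + 0.3696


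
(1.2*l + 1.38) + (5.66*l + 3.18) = 6.86*l + 4.56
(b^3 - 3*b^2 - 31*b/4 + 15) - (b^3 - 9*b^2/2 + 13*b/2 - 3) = 3*b^2/2 - 57*b/4 + 18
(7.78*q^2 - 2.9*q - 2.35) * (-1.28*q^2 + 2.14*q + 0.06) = -9.9584*q^4 + 20.3612*q^3 - 2.7312*q^2 - 5.203*q - 0.141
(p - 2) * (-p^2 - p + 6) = -p^3 + p^2 + 8*p - 12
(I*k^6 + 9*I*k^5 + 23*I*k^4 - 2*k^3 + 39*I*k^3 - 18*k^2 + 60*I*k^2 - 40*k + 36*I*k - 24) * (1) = I*k^6 + 9*I*k^5 + 23*I*k^4 - 2*k^3 + 39*I*k^3 - 18*k^2 + 60*I*k^2 - 40*k + 36*I*k - 24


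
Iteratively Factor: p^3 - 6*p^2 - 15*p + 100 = (p - 5)*(p^2 - p - 20) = (p - 5)^2*(p + 4)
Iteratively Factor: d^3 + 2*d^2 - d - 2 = (d - 1)*(d^2 + 3*d + 2) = (d - 1)*(d + 2)*(d + 1)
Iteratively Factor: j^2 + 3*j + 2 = (j + 1)*(j + 2)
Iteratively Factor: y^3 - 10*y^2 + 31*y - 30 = (y - 2)*(y^2 - 8*y + 15) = (y - 5)*(y - 2)*(y - 3)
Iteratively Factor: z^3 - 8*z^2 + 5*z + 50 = (z + 2)*(z^2 - 10*z + 25) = (z - 5)*(z + 2)*(z - 5)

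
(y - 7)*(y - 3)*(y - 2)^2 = y^4 - 14*y^3 + 65*y^2 - 124*y + 84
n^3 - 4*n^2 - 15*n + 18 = (n - 6)*(n - 1)*(n + 3)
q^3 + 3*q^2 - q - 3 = (q - 1)*(q + 1)*(q + 3)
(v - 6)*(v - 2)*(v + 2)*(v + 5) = v^4 - v^3 - 34*v^2 + 4*v + 120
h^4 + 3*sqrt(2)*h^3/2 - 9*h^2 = h^2*(h - 3*sqrt(2)/2)*(h + 3*sqrt(2))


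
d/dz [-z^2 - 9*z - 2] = -2*z - 9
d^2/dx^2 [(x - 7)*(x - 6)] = 2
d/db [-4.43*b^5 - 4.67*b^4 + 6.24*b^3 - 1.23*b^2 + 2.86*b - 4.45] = -22.15*b^4 - 18.68*b^3 + 18.72*b^2 - 2.46*b + 2.86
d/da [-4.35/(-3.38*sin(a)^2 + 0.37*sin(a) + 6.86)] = (1.6095 - 29.406*sin(a))*cos(a)/(-3.38*sin(a)^2 + 0.37*sin(a) + 6.86)^2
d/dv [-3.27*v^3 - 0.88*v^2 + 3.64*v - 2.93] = -9.81*v^2 - 1.76*v + 3.64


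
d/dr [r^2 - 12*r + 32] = 2*r - 12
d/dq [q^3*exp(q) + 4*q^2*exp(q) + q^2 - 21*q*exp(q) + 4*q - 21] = q^3*exp(q) + 7*q^2*exp(q) - 13*q*exp(q) + 2*q - 21*exp(q) + 4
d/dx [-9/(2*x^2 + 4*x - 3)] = 36*(x + 1)/(2*x^2 + 4*x - 3)^2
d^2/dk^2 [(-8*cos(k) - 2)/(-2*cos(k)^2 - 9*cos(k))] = 2*(56*sin(k)^4/cos(k)^3 + 16*sin(k)^2 - 38 + 55/cos(k) + 108/cos(k)^2 + 106/cos(k)^3)/(2*cos(k) + 9)^3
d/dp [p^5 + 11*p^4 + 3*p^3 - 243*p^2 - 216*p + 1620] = 5*p^4 + 44*p^3 + 9*p^2 - 486*p - 216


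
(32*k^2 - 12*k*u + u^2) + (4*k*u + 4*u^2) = 32*k^2 - 8*k*u + 5*u^2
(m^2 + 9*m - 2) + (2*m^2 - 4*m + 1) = 3*m^2 + 5*m - 1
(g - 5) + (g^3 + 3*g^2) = g^3 + 3*g^2 + g - 5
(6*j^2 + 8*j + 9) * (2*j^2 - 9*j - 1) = 12*j^4 - 38*j^3 - 60*j^2 - 89*j - 9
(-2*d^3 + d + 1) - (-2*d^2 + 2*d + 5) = -2*d^3 + 2*d^2 - d - 4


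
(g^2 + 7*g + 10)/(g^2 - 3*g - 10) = (g + 5)/(g - 5)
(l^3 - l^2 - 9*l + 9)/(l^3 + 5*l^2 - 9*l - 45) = (l - 1)/(l + 5)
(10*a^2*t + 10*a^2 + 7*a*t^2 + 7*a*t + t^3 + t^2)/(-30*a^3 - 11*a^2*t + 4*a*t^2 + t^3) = (t + 1)/(-3*a + t)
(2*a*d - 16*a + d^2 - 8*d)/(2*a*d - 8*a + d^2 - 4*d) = (d - 8)/(d - 4)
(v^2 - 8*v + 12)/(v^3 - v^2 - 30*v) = (v - 2)/(v*(v + 5))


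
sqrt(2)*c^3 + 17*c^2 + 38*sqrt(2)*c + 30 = (c + 3*sqrt(2))*(c + 5*sqrt(2))*(sqrt(2)*c + 1)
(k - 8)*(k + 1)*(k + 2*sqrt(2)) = k^3 - 7*k^2 + 2*sqrt(2)*k^2 - 14*sqrt(2)*k - 8*k - 16*sqrt(2)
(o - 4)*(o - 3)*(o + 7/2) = o^3 - 7*o^2/2 - 25*o/2 + 42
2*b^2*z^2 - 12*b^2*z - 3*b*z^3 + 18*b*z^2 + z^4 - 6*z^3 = z*(-2*b + z)*(-b + z)*(z - 6)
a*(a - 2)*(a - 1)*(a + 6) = a^4 + 3*a^3 - 16*a^2 + 12*a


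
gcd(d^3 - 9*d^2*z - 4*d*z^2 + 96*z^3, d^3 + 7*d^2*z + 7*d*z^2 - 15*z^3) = d + 3*z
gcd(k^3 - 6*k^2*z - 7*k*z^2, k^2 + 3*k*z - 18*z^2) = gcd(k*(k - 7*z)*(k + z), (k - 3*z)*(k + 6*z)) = 1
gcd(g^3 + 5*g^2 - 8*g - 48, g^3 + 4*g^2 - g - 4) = g + 4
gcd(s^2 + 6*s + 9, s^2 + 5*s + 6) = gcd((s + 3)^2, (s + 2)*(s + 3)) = s + 3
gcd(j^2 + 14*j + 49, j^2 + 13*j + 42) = j + 7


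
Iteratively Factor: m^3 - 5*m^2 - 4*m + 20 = (m - 2)*(m^2 - 3*m - 10) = (m - 2)*(m + 2)*(m - 5)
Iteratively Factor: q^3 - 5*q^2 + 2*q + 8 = (q - 2)*(q^2 - 3*q - 4) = (q - 4)*(q - 2)*(q + 1)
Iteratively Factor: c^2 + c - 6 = (c - 2)*(c + 3)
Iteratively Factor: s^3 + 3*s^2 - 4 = (s - 1)*(s^2 + 4*s + 4) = (s - 1)*(s + 2)*(s + 2)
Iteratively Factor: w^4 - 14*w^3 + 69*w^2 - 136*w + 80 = (w - 1)*(w^3 - 13*w^2 + 56*w - 80) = (w - 4)*(w - 1)*(w^2 - 9*w + 20) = (w - 4)^2*(w - 1)*(w - 5)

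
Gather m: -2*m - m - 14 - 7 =-3*m - 21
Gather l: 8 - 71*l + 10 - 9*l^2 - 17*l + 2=-9*l^2 - 88*l + 20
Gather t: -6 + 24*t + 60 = 24*t + 54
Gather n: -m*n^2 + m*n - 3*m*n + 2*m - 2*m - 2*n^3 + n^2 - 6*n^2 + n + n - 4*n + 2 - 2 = -2*n^3 + n^2*(-m - 5) + n*(-2*m - 2)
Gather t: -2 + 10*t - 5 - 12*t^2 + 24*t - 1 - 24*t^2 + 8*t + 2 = -36*t^2 + 42*t - 6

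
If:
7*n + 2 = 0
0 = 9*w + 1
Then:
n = -2/7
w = -1/9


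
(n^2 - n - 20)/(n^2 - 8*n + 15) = (n + 4)/(n - 3)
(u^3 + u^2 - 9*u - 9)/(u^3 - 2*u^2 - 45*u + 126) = (u^2 + 4*u + 3)/(u^2 + u - 42)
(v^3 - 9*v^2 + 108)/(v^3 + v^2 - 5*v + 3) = (v^2 - 12*v + 36)/(v^2 - 2*v + 1)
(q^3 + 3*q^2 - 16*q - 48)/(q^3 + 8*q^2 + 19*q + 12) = (q - 4)/(q + 1)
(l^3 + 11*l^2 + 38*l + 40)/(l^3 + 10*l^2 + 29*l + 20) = (l + 2)/(l + 1)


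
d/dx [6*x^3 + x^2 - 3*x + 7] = 18*x^2 + 2*x - 3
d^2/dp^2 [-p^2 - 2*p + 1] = -2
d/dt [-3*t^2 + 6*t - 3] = 6 - 6*t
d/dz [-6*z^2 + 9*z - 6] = 9 - 12*z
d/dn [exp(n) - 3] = exp(n)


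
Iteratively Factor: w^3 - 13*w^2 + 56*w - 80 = (w - 5)*(w^2 - 8*w + 16) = (w - 5)*(w - 4)*(w - 4)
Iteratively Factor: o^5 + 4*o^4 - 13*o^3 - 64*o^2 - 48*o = (o + 3)*(o^4 + o^3 - 16*o^2 - 16*o) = (o - 4)*(o + 3)*(o^3 + 5*o^2 + 4*o) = (o - 4)*(o + 1)*(o + 3)*(o^2 + 4*o) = (o - 4)*(o + 1)*(o + 3)*(o + 4)*(o)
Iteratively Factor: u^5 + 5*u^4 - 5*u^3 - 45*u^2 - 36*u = (u)*(u^4 + 5*u^3 - 5*u^2 - 45*u - 36) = u*(u + 4)*(u^3 + u^2 - 9*u - 9) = u*(u - 3)*(u + 4)*(u^2 + 4*u + 3) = u*(u - 3)*(u + 3)*(u + 4)*(u + 1)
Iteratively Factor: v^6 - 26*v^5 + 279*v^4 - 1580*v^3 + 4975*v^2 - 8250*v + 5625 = (v - 5)*(v^5 - 21*v^4 + 174*v^3 - 710*v^2 + 1425*v - 1125) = (v - 5)^2*(v^4 - 16*v^3 + 94*v^2 - 240*v + 225) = (v - 5)^2*(v - 3)*(v^3 - 13*v^2 + 55*v - 75) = (v - 5)^3*(v - 3)*(v^2 - 8*v + 15) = (v - 5)^4*(v - 3)*(v - 3)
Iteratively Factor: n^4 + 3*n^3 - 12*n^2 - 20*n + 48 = (n - 2)*(n^3 + 5*n^2 - 2*n - 24) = (n - 2)*(n + 4)*(n^2 + n - 6) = (n - 2)^2*(n + 4)*(n + 3)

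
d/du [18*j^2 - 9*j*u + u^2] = -9*j + 2*u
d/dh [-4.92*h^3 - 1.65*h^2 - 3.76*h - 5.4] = -14.76*h^2 - 3.3*h - 3.76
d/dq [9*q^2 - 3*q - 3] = 18*q - 3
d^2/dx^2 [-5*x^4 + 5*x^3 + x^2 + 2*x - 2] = -60*x^2 + 30*x + 2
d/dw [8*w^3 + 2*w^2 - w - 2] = 24*w^2 + 4*w - 1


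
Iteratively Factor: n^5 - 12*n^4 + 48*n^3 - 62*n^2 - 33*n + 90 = (n - 5)*(n^4 - 7*n^3 + 13*n^2 + 3*n - 18) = (n - 5)*(n + 1)*(n^3 - 8*n^2 + 21*n - 18) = (n - 5)*(n - 2)*(n + 1)*(n^2 - 6*n + 9) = (n - 5)*(n - 3)*(n - 2)*(n + 1)*(n - 3)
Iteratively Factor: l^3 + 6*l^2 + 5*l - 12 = (l - 1)*(l^2 + 7*l + 12) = (l - 1)*(l + 3)*(l + 4)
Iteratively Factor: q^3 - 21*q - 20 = (q - 5)*(q^2 + 5*q + 4) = (q - 5)*(q + 1)*(q + 4)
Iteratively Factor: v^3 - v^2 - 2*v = (v - 2)*(v^2 + v) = v*(v - 2)*(v + 1)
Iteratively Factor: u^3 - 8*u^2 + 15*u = (u - 3)*(u^2 - 5*u) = (u - 5)*(u - 3)*(u)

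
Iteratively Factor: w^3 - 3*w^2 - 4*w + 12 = (w - 3)*(w^2 - 4) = (w - 3)*(w + 2)*(w - 2)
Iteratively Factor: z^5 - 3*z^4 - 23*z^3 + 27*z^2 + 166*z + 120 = (z + 3)*(z^4 - 6*z^3 - 5*z^2 + 42*z + 40) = (z + 1)*(z + 3)*(z^3 - 7*z^2 + 2*z + 40) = (z + 1)*(z + 2)*(z + 3)*(z^2 - 9*z + 20) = (z - 4)*(z + 1)*(z + 2)*(z + 3)*(z - 5)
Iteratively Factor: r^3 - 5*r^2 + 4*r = (r - 4)*(r^2 - r) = (r - 4)*(r - 1)*(r)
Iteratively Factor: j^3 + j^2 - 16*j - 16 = (j - 4)*(j^2 + 5*j + 4) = (j - 4)*(j + 1)*(j + 4)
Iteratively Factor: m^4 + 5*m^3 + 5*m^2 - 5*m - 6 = (m + 3)*(m^3 + 2*m^2 - m - 2) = (m + 1)*(m + 3)*(m^2 + m - 2) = (m - 1)*(m + 1)*(m + 3)*(m + 2)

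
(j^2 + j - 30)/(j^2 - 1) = (j^2 + j - 30)/(j^2 - 1)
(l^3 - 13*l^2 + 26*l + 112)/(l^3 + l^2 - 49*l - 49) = (l^2 - 6*l - 16)/(l^2 + 8*l + 7)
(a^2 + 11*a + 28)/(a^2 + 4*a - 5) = (a^2 + 11*a + 28)/(a^2 + 4*a - 5)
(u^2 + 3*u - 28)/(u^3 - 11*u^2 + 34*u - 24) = (u + 7)/(u^2 - 7*u + 6)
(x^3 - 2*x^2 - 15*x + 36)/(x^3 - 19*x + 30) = (x^2 + x - 12)/(x^2 + 3*x - 10)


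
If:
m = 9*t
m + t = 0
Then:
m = 0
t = 0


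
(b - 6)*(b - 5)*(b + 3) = b^3 - 8*b^2 - 3*b + 90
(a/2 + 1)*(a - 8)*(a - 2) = a^3/2 - 4*a^2 - 2*a + 16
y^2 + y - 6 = (y - 2)*(y + 3)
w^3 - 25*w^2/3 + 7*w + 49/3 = (w - 7)*(w - 7/3)*(w + 1)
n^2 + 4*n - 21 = (n - 3)*(n + 7)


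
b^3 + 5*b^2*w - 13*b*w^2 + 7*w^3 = (b - w)^2*(b + 7*w)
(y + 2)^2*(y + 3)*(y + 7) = y^4 + 14*y^3 + 65*y^2 + 124*y + 84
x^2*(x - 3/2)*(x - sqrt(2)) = x^4 - 3*x^3/2 - sqrt(2)*x^3 + 3*sqrt(2)*x^2/2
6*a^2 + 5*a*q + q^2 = (2*a + q)*(3*a + q)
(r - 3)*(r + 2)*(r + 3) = r^3 + 2*r^2 - 9*r - 18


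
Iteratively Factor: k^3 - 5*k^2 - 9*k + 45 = (k + 3)*(k^2 - 8*k + 15) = (k - 3)*(k + 3)*(k - 5)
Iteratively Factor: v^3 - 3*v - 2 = (v + 1)*(v^2 - v - 2) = (v - 2)*(v + 1)*(v + 1)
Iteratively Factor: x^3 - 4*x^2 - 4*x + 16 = (x - 2)*(x^2 - 2*x - 8) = (x - 4)*(x - 2)*(x + 2)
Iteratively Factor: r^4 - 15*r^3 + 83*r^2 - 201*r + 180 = (r - 4)*(r^3 - 11*r^2 + 39*r - 45) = (r - 4)*(r - 3)*(r^2 - 8*r + 15) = (r - 4)*(r - 3)^2*(r - 5)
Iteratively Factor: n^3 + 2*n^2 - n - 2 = (n + 2)*(n^2 - 1) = (n + 1)*(n + 2)*(n - 1)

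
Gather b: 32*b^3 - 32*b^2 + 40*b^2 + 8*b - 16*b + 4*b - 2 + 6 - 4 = 32*b^3 + 8*b^2 - 4*b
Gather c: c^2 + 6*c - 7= c^2 + 6*c - 7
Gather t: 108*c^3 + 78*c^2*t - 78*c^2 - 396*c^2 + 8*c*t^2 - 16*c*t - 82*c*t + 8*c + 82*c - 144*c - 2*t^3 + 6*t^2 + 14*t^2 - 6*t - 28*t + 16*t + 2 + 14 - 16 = 108*c^3 - 474*c^2 - 54*c - 2*t^3 + t^2*(8*c + 20) + t*(78*c^2 - 98*c - 18)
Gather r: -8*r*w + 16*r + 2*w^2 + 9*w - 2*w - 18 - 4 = r*(16 - 8*w) + 2*w^2 + 7*w - 22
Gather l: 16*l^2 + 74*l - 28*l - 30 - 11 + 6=16*l^2 + 46*l - 35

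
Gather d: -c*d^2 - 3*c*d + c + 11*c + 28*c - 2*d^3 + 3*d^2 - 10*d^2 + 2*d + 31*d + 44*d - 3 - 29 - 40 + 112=40*c - 2*d^3 + d^2*(-c - 7) + d*(77 - 3*c) + 40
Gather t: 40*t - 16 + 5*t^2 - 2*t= 5*t^2 + 38*t - 16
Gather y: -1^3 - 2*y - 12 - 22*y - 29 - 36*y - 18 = -60*y - 60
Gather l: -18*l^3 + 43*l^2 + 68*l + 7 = -18*l^3 + 43*l^2 + 68*l + 7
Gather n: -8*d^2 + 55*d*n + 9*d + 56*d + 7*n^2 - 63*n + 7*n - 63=-8*d^2 + 65*d + 7*n^2 + n*(55*d - 56) - 63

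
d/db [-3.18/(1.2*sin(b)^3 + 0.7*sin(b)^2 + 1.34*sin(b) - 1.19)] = (11.448*sin(b)^2 + 4.452*sin(b) + 4.2612)*cos(b)/(1.2*sin(b)^3 + 0.7*sin(b)^2 + 1.34*sin(b) - 1.19)^2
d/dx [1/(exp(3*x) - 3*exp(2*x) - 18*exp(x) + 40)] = 3*(-exp(2*x) + 2*exp(x) + 6)*exp(x)/(exp(3*x) - 3*exp(2*x) - 18*exp(x) + 40)^2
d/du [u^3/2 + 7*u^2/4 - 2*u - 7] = 3*u^2/2 + 7*u/2 - 2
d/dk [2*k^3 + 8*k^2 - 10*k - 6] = 6*k^2 + 16*k - 10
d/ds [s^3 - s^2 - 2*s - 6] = 3*s^2 - 2*s - 2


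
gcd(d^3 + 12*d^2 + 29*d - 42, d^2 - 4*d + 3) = d - 1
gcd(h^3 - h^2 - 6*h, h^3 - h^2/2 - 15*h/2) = h^2 - 3*h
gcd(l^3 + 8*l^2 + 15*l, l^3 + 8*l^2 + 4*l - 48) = 1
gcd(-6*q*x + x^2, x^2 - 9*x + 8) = 1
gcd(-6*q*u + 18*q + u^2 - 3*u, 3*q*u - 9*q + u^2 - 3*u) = u - 3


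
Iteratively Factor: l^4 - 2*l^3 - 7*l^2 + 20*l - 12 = (l - 1)*(l^3 - l^2 - 8*l + 12) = (l - 2)*(l - 1)*(l^2 + l - 6) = (l - 2)*(l - 1)*(l + 3)*(l - 2)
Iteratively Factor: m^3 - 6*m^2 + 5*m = (m - 5)*(m^2 - m) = (m - 5)*(m - 1)*(m)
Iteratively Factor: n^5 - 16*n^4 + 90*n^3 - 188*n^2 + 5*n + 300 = (n - 4)*(n^4 - 12*n^3 + 42*n^2 - 20*n - 75) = (n - 4)*(n - 3)*(n^3 - 9*n^2 + 15*n + 25) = (n - 5)*(n - 4)*(n - 3)*(n^2 - 4*n - 5) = (n - 5)*(n - 4)*(n - 3)*(n + 1)*(n - 5)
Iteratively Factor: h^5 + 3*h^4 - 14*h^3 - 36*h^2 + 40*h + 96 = (h + 4)*(h^4 - h^3 - 10*h^2 + 4*h + 24) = (h - 2)*(h + 4)*(h^3 + h^2 - 8*h - 12) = (h - 2)*(h + 2)*(h + 4)*(h^2 - h - 6) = (h - 2)*(h + 2)^2*(h + 4)*(h - 3)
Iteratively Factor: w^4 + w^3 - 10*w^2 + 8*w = (w - 1)*(w^3 + 2*w^2 - 8*w) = (w - 1)*(w + 4)*(w^2 - 2*w) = (w - 2)*(w - 1)*(w + 4)*(w)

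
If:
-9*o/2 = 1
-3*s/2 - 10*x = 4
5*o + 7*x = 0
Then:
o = -2/9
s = -704/189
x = 10/63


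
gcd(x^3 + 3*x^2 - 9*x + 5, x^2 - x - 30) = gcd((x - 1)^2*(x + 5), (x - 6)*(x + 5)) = x + 5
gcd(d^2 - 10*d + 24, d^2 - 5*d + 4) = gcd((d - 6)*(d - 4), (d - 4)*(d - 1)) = d - 4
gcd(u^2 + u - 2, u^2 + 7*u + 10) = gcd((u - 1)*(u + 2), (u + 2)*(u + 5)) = u + 2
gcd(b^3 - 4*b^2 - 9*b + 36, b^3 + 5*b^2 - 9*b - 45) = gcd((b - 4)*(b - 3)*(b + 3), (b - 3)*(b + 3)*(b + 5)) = b^2 - 9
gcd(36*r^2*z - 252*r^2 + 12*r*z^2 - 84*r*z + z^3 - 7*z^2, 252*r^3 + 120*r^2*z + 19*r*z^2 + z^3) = 36*r^2 + 12*r*z + z^2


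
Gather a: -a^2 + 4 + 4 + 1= 9 - a^2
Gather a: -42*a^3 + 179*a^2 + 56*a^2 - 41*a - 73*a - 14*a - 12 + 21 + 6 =-42*a^3 + 235*a^2 - 128*a + 15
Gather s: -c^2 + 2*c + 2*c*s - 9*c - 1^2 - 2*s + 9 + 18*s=-c^2 - 7*c + s*(2*c + 16) + 8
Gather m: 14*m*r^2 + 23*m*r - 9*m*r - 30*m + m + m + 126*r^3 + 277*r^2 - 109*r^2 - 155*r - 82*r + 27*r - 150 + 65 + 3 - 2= m*(14*r^2 + 14*r - 28) + 126*r^3 + 168*r^2 - 210*r - 84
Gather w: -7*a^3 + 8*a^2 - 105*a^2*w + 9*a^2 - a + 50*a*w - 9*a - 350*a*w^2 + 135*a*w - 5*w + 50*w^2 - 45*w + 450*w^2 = -7*a^3 + 17*a^2 - 10*a + w^2*(500 - 350*a) + w*(-105*a^2 + 185*a - 50)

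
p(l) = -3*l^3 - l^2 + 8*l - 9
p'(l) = -9*l^2 - 2*l + 8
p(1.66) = -12.20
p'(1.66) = -20.12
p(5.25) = -428.67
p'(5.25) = -250.56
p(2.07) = -23.33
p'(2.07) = -34.70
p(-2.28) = 3.12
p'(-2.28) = -34.23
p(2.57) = -45.97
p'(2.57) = -56.58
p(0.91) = -4.81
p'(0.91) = -1.27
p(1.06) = -5.22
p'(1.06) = -4.23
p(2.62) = -48.86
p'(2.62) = -59.02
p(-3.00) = 39.00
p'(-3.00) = -67.00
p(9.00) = -2205.00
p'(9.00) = -739.00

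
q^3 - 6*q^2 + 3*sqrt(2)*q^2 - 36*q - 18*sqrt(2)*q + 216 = (q - 6)*(q - 3*sqrt(2))*(q + 6*sqrt(2))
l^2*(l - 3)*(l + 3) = l^4 - 9*l^2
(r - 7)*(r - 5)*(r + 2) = r^3 - 10*r^2 + 11*r + 70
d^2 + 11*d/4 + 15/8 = (d + 5/4)*(d + 3/2)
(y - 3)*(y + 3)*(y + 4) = y^3 + 4*y^2 - 9*y - 36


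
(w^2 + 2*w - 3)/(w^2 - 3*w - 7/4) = 4*(-w^2 - 2*w + 3)/(-4*w^2 + 12*w + 7)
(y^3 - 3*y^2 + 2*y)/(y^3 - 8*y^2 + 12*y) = (y - 1)/(y - 6)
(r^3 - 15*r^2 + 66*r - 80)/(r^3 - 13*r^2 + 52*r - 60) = (r - 8)/(r - 6)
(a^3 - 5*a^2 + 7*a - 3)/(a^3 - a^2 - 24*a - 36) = (-a^3 + 5*a^2 - 7*a + 3)/(-a^3 + a^2 + 24*a + 36)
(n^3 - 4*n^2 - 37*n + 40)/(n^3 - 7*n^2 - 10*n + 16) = (n + 5)/(n + 2)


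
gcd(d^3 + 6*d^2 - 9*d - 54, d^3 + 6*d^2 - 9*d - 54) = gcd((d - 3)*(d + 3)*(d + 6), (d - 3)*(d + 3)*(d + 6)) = d^3 + 6*d^2 - 9*d - 54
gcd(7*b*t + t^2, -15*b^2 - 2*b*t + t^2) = 1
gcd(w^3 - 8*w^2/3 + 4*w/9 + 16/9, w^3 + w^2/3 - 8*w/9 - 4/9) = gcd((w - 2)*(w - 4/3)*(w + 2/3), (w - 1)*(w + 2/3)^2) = w + 2/3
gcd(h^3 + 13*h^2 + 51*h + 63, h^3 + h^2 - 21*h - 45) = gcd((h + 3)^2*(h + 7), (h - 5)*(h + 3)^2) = h^2 + 6*h + 9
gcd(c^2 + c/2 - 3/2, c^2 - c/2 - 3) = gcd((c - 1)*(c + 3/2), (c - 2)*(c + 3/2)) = c + 3/2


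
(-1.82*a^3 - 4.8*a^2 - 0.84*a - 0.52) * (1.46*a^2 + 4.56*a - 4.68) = -2.6572*a^5 - 15.3072*a^4 - 14.5968*a^3 + 17.8744*a^2 + 1.56*a + 2.4336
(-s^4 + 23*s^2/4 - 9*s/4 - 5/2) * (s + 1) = -s^5 - s^4 + 23*s^3/4 + 7*s^2/2 - 19*s/4 - 5/2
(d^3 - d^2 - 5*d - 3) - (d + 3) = d^3 - d^2 - 6*d - 6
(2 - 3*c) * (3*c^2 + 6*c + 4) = -9*c^3 - 12*c^2 + 8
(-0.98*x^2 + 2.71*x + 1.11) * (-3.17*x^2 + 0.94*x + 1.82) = 3.1066*x^4 - 9.5119*x^3 - 2.7549*x^2 + 5.9756*x + 2.0202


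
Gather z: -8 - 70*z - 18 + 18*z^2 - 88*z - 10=18*z^2 - 158*z - 36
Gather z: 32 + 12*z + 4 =12*z + 36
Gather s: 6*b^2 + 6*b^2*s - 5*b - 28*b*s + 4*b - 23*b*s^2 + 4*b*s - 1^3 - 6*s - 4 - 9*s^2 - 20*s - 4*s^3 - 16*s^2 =6*b^2 - b - 4*s^3 + s^2*(-23*b - 25) + s*(6*b^2 - 24*b - 26) - 5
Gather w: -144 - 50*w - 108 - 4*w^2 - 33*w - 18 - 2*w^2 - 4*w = -6*w^2 - 87*w - 270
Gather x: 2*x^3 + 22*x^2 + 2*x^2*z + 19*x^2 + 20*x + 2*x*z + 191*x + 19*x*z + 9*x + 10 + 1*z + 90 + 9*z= 2*x^3 + x^2*(2*z + 41) + x*(21*z + 220) + 10*z + 100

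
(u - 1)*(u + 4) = u^2 + 3*u - 4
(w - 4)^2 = w^2 - 8*w + 16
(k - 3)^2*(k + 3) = k^3 - 3*k^2 - 9*k + 27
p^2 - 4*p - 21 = (p - 7)*(p + 3)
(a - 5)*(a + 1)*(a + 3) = a^3 - a^2 - 17*a - 15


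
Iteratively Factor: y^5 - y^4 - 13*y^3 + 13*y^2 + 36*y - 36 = (y + 3)*(y^4 - 4*y^3 - y^2 + 16*y - 12) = (y - 3)*(y + 3)*(y^3 - y^2 - 4*y + 4) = (y - 3)*(y - 1)*(y + 3)*(y^2 - 4) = (y - 3)*(y - 1)*(y + 2)*(y + 3)*(y - 2)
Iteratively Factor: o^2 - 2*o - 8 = (o - 4)*(o + 2)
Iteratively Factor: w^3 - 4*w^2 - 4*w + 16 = (w - 4)*(w^2 - 4) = (w - 4)*(w - 2)*(w + 2)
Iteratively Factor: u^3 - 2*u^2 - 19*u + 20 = (u + 4)*(u^2 - 6*u + 5) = (u - 1)*(u + 4)*(u - 5)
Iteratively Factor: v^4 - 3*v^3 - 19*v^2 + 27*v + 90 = (v - 5)*(v^3 + 2*v^2 - 9*v - 18) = (v - 5)*(v + 3)*(v^2 - v - 6) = (v - 5)*(v + 2)*(v + 3)*(v - 3)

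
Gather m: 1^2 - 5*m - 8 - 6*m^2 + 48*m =-6*m^2 + 43*m - 7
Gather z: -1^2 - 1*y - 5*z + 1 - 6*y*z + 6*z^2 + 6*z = -y + 6*z^2 + z*(1 - 6*y)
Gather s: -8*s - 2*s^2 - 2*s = -2*s^2 - 10*s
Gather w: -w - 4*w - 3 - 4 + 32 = 25 - 5*w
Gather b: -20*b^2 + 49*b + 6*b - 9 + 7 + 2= -20*b^2 + 55*b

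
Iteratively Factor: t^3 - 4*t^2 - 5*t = (t - 5)*(t^2 + t) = (t - 5)*(t + 1)*(t)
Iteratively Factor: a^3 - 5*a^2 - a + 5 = (a + 1)*(a^2 - 6*a + 5) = (a - 1)*(a + 1)*(a - 5)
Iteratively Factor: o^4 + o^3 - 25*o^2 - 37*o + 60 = (o - 1)*(o^3 + 2*o^2 - 23*o - 60) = (o - 1)*(o + 3)*(o^2 - o - 20) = (o - 1)*(o + 3)*(o + 4)*(o - 5)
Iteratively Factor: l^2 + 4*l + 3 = (l + 3)*(l + 1)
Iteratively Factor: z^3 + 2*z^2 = (z)*(z^2 + 2*z) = z^2*(z + 2)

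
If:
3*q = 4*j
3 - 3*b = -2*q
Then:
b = 2*q/3 + 1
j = 3*q/4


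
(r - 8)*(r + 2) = r^2 - 6*r - 16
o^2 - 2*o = o*(o - 2)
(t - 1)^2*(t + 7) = t^3 + 5*t^2 - 13*t + 7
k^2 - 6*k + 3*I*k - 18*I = (k - 6)*(k + 3*I)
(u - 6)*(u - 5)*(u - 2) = u^3 - 13*u^2 + 52*u - 60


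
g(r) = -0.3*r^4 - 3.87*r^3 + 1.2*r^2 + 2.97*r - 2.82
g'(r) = -1.2*r^3 - 11.61*r^2 + 2.4*r + 2.97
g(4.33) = -387.09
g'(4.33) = -301.73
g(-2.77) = 62.75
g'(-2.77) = -67.26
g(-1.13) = 0.45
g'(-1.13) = -12.84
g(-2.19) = 30.18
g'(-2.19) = -45.36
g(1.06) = -3.31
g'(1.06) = -8.96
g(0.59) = -1.48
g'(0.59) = 0.10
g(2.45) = -56.06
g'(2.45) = -78.49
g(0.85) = -1.96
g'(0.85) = -4.12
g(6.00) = -1166.52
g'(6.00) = -659.79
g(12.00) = -12702.54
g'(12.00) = -3713.67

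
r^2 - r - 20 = (r - 5)*(r + 4)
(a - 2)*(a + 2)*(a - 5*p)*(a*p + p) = a^4*p - 5*a^3*p^2 + a^3*p - 5*a^2*p^2 - 4*a^2*p + 20*a*p^2 - 4*a*p + 20*p^2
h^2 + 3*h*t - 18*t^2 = (h - 3*t)*(h + 6*t)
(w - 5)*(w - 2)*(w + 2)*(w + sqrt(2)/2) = w^4 - 5*w^3 + sqrt(2)*w^3/2 - 4*w^2 - 5*sqrt(2)*w^2/2 - 2*sqrt(2)*w + 20*w + 10*sqrt(2)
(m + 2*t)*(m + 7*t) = m^2 + 9*m*t + 14*t^2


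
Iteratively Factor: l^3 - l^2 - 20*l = (l + 4)*(l^2 - 5*l) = (l - 5)*(l + 4)*(l)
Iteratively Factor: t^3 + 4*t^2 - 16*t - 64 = (t + 4)*(t^2 - 16) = (t - 4)*(t + 4)*(t + 4)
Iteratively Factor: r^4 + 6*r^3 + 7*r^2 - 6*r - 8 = (r + 1)*(r^3 + 5*r^2 + 2*r - 8) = (r + 1)*(r + 2)*(r^2 + 3*r - 4) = (r - 1)*(r + 1)*(r + 2)*(r + 4)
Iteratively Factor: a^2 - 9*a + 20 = (a - 4)*(a - 5)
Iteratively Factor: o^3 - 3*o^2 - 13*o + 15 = (o + 3)*(o^2 - 6*o + 5) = (o - 1)*(o + 3)*(o - 5)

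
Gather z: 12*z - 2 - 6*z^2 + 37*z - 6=-6*z^2 + 49*z - 8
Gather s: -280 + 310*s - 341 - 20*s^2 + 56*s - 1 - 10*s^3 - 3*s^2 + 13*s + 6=-10*s^3 - 23*s^2 + 379*s - 616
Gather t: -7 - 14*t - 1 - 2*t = -16*t - 8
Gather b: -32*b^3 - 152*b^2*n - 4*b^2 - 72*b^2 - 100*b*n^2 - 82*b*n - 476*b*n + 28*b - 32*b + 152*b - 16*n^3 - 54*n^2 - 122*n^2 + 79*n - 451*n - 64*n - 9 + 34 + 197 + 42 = -32*b^3 + b^2*(-152*n - 76) + b*(-100*n^2 - 558*n + 148) - 16*n^3 - 176*n^2 - 436*n + 264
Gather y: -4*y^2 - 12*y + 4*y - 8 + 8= -4*y^2 - 8*y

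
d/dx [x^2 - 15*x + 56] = 2*x - 15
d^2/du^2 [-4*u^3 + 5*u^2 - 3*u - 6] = 10 - 24*u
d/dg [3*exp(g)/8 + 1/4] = 3*exp(g)/8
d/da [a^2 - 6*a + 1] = 2*a - 6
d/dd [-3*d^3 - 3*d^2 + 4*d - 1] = -9*d^2 - 6*d + 4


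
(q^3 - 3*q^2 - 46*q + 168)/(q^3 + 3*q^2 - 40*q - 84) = (q - 4)/(q + 2)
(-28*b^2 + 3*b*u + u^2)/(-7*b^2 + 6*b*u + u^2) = (-4*b + u)/(-b + u)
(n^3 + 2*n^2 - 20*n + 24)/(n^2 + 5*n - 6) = (n^2 - 4*n + 4)/(n - 1)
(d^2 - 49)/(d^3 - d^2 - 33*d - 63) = (d + 7)/(d^2 + 6*d + 9)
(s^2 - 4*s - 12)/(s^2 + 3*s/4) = 4*(s^2 - 4*s - 12)/(s*(4*s + 3))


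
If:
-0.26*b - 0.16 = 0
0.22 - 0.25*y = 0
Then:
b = -0.62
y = 0.88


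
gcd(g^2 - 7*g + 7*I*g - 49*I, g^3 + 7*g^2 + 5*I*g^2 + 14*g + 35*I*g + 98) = g + 7*I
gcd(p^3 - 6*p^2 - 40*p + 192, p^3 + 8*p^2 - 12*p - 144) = p^2 + 2*p - 24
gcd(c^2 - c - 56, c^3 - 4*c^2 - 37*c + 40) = c - 8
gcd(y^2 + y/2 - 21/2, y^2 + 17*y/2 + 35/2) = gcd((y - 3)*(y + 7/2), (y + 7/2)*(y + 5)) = y + 7/2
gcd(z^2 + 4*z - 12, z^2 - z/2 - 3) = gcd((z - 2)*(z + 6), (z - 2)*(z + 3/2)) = z - 2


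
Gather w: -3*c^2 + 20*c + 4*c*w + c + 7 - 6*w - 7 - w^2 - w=-3*c^2 + 21*c - w^2 + w*(4*c - 7)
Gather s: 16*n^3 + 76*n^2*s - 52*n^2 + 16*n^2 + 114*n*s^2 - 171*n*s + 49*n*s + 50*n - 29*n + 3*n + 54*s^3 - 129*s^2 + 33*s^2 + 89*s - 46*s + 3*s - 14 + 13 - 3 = 16*n^3 - 36*n^2 + 24*n + 54*s^3 + s^2*(114*n - 96) + s*(76*n^2 - 122*n + 46) - 4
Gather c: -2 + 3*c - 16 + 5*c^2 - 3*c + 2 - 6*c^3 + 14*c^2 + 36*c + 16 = -6*c^3 + 19*c^2 + 36*c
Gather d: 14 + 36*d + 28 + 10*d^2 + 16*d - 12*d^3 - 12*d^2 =-12*d^3 - 2*d^2 + 52*d + 42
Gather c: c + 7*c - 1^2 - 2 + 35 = 8*c + 32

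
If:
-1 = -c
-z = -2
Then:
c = 1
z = 2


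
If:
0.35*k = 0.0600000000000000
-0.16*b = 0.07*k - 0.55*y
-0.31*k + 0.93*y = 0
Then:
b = 0.12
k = 0.17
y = 0.06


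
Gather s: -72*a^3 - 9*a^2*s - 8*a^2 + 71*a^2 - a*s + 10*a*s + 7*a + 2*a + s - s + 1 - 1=-72*a^3 + 63*a^2 + 9*a + s*(-9*a^2 + 9*a)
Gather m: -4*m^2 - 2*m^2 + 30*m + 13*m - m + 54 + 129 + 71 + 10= -6*m^2 + 42*m + 264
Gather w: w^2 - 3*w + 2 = w^2 - 3*w + 2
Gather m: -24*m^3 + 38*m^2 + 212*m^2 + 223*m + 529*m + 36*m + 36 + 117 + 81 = -24*m^3 + 250*m^2 + 788*m + 234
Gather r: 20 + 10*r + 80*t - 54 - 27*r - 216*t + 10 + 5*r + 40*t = -12*r - 96*t - 24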